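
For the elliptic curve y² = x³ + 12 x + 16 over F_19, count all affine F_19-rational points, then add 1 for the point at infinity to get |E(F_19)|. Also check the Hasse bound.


Affine points = {(0, 4), (0, 15), (5, 7), (5, 12), (6, 0), (7, 5), (7, 14), (8, 4), (8, 15), (9, 6), (9, 13), (11, 4), (11, 15), (12, 8), (12, 11)}; affine count = 15; |E(F_19)| = 16.

Discriminant check: Δ ∝ 4a³ + 27b² = 4·12³ + 27·16² = 4·1728 + 27·256 ≡ 11 (mod 19). Nonzero ⇒ E is nonsingular.
For each x ∈ F_19, compute rhs = x³ + 12·x + 16 mod 19, then count y ∈ F_19 with y² ≡ rhs.
  x = 0: rhs = 16, matching y values: 4, 15 (2 points).
  x = 1: rhs = 10, matching y values: none (0 points).
  x = 2: rhs = 10, matching y values: none (0 points).
  x = 3: rhs = 3, matching y values: none (0 points).
  x = 4: rhs = 14, matching y values: none (0 points).
  x = 5: rhs = 11, matching y values: 7, 12 (2 points).
  x = 6: rhs = 0, matching y values: 0 (1 points).
  x = 7: rhs = 6, matching y values: 5, 14 (2 points).
  x = 8: rhs = 16, matching y values: 4, 15 (2 points).
  x = 9: rhs = 17, matching y values: 6, 13 (2 points).
  x = 10: rhs = 15, matching y values: none (0 points).
  x = 11: rhs = 16, matching y values: 4, 15 (2 points).
  x = 12: rhs = 7, matching y values: 8, 11 (2 points).
  x = 13: rhs = 13, matching y values: none (0 points).
  x = 14: rhs = 2, matching y values: none (0 points).
  x = 15: rhs = 18, matching y values: none (0 points).
  x = 16: rhs = 10, matching y values: none (0 points).
  x = 17: rhs = 3, matching y values: none (0 points).
  x = 18: rhs = 3, matching y values: none (0 points).
Total affine count: 15.
Full point count |E(F_19)| = 15 + 1 = 16.
Hasse bound: |16 − (19+1)| = |-4| = 4 ≤ 2√19 ≈ 8.7178 ✓.


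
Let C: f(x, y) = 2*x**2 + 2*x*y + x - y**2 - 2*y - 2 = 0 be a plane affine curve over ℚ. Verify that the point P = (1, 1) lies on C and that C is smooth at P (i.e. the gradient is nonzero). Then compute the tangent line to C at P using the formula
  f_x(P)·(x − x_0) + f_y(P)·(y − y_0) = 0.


Tangent line at P: 7*x - 2*y - 5 = 0.

Step 1: f(1, 1) = 0, so P lies on C.
Step 2: partial derivatives
  f_x(x, y) = 4*x + 2*y + 1, f_y(x, y) = 2*x - 2*y - 2.
  f_x(P) = 7, f_y(P) = -2 (gradient nonzero, so P is smooth).
Step 3: tangent line at P: 7·(x − 1) + -2·(y − 1) = 0.
Expanding: 7*x - 2*y - 5 = 0.


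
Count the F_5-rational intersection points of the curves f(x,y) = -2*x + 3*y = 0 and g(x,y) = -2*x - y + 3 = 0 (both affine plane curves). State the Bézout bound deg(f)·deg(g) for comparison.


Common zeros: {(3, 2)}; count = 1; Bézout bound = 1.

deg(f) = 1, deg(g) = 1, so Bézout bound = 1.
Scan x ∈ F_5. For each x, list the y ∈ F_5 with f(x, y) ≡ 0 and those with g(x, y) ≡ 0 (mod 5); the common zeros in that column are the intersection.
  x = 0: f ≡ 0 at y ∈ {0}; g ≡ 0 at y ∈ {3}; common: ∅.
  x = 1: f ≡ 0 at y ∈ {4}; g ≡ 0 at y ∈ {1}; common: ∅.
  x = 2: f ≡ 0 at y ∈ {3}; g ≡ 0 at y ∈ {4}; common: ∅.
  x = 3: f ≡ 0 at y ∈ {2}; g ≡ 0 at y ∈ {2}; common: {2}.
  x = 4: f ≡ 0 at y ∈ {1}; g ≡ 0 at y ∈ {0}; common: ∅.
Collecting: common zeros = {(3, 2)}, so the count is 1.
Comparison with the Bézout bound: 1 ≤ 1 = deg(f)·deg(g), as expected for curves with no common component (the bound is attained).


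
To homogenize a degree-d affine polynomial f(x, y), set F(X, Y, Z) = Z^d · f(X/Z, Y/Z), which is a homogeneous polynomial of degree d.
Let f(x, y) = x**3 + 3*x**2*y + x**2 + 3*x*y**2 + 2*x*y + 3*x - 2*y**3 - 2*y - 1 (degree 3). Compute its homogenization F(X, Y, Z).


F(X, Y, Z) = X**3 + 3*X**2*Y + X**2*Z + 3*X*Y**2 + 2*X*Y*Z + 3*X*Z**2 - 2*Y**3 - 2*Y*Z**2 - Z**3

deg(f) = 3.
Substitute x = X/Z, y = Y/Z into f, then multiply by Z^3.
  monomial 1·x^3·y^0 ↦ 1·X^3·Y^0·Z^0.
  monomial 3·x^2·y^1 ↦ 3·X^2·Y^1·Z^0.
  monomial 1·x^2·y^0 ↦ 1·X^2·Y^0·Z^1.
  monomial 3·x^1·y^2 ↦ 3·X^1·Y^2·Z^0.
  monomial 2·x^1·y^1 ↦ 2·X^1·Y^1·Z^1.
  monomial 3·x^1·y^0 ↦ 3·X^1·Y^0·Z^2.
  monomial -2·x^0·y^3 ↦ -2·X^0·Y^3·Z^0.
  monomial -2·x^0·y^1 ↦ -2·X^0·Y^1·Z^2.
  monomial -1·x^0·y^0 ↦ -1·X^0·Y^0·Z^3.
Collecting: F(X, Y, Z) = X**3 + 3*X**2*Y + X**2*Z + 3*X*Y**2 + 2*X*Y*Z + 3*X*Z**2 - 2*Y**3 - 2*Y*Z**2 - Z**3.


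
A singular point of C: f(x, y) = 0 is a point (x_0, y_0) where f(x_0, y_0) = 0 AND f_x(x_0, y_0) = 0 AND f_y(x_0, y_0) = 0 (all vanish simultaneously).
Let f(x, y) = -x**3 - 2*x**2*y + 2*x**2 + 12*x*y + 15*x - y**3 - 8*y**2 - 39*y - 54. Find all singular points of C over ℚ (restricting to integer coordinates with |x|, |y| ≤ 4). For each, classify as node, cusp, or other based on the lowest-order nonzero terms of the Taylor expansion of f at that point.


Singular points: {(3, -3)}; classification: node.

Compute partial derivatives:
  f_x = -3*x**2 - 4*x*y + 4*x + 12*y + 15.
  f_y = -2*x**2 + 12*x - 3*y**2 - 16*y - 39.
Scan x_0 ∈ {−4, ..., 4}. For each x_0, f_y(x_0, y) is a polynomial in y; find its integer roots y ∈ {−4, ..., 4}, then test f_x and f at those candidates.
  x = -4: f_y(-4, y) = -3*y**2 - 16*y - 119; no integer root y with |y| ≤ 4.
  x = -3: f_y(-3, y) = -3*y**2 - 16*y - 93; no integer root y with |y| ≤ 4.
  x = -2: f_y(-2, y) = -3*y**2 - 16*y - 71; no integer root y with |y| ≤ 4.
  x = -1: f_y(-1, y) = -3*y**2 - 16*y - 53; no integer root y with |y| ≤ 4.
  x = 0: f_y(0, y) = -3*y**2 - 16*y - 39; no integer root y with |y| ≤ 4.
  x = 1: f_y(1, y) = -3*y**2 - 16*y - 29; no integer root y with |y| ≤ 4.
  x = 2: f_y(2, y) = -3*y**2 - 16*y - 23; no integer root y with |y| ≤ 4.
  x = 3: f_y(3, y) = -3*y**2 - 16*y - 21; vanishes at y ∈ {-3}. (3, -3): f_x = 0, f = 0 — SINGULAR.
  x = 4: f_y(4, y) = -3*y**2 - 16*y - 23; no integer root y with |y| ≤ 4.
Only singular point on the grid: (3, -3).
Classify: substitute x = 3 + u, y = -3 + v and expand: f = -u**3 - 2*u**2*v - u**2 - v**3 + v**2.
No constant or linear terms (consistent with a singular point). Quadratic part: -u**2 + v**2. Cubic part: -u**3 - 2*u**2*v - v**3.
The quadratic part v**2 - u**2 = (v − u)(v + u) splits into two distinct linear factors, so there are two distinct tangent lines y − -3 = ±(x − 3) — this is a node (ordinary double point).
Classification: node.


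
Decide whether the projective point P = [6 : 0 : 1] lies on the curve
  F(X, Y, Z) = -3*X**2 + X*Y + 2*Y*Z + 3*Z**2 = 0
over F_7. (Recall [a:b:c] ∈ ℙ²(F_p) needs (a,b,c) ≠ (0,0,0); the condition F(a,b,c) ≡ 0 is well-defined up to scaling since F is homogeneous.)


F(6,0,1) ≡ 0 (mod 7); P is on the curve.

Evaluate F(6, 0, 1) term-by-term (mod 7).
  -3*X**2 ↦ -3·36·1·1 = -108
  X*Y ↦ 1·6·0·1 = 0
  2*Y*Z ↦ 2·1·0·1 = 0
  3*Z**2 ↦ 3·1·1·1 = 3
Sum: F(6, 0, 1) = (-108) + (0) + (0) + (3) = -105.
Reducing mod 7: -105 ≡ 0 (mod 7).
Since F(a, b, c) ≡ 0 (mod 7), P lies on the curve.


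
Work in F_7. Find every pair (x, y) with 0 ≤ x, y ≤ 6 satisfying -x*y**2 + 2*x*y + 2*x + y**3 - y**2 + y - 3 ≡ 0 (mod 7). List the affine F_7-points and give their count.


Affine F_7-points: {(0, 4), (1, 6), (2, 2), (3, 1), (3, 5), (4, 3), (5, 0)}; count = 7.

For each of the 49 pairs (x, y) ∈ F_7², evaluate f(x, y) mod 7. Record the zeros.
  x = 0: [0↦4, 1↦5, 2↦3, 3↦4, 4↦0, 5↦4, 6↦1]  zeros at y ∈ {4}
  x = 1: [0↦6, 1↦1, 2↦5, 3↦3, 4↦1, 5↦5, 6↦0]  zeros at y ∈ {6}
  x = 2: [0↦1, 1↦4, 2↦0, 3↦2, 4↦2, 5↦6, 6↦6]  zeros at y ∈ {2}
  x = 3: [0↦3, 1↦0, 2↦2, 3↦1, 4↦3, 5↦0, 6↦5]  zeros at y ∈ {1, 5}
  x = 4: [0↦5, 1↦3, 2↦4, 3↦0, 4↦4, 5↦1, 6↦4]  zeros at y ∈ {3}
  x = 5: [0↦0, 1↦6, 2↦6, 3↦6, 4↦5, 5↦2, 6↦3]  zeros at y ∈ {0}
  x = 6: [0↦2, 1↦2, 2↦1, 3↦5, 4↦6, 5↦3, 6↦2]  zeros at y ∈ ∅
Collecting zeros: affine points = {(0, 4), (1, 6), (2, 2), (3, 1), (3, 5), (4, 3), (5, 0)}.
Total count |C(F_7)_aff| = 7.


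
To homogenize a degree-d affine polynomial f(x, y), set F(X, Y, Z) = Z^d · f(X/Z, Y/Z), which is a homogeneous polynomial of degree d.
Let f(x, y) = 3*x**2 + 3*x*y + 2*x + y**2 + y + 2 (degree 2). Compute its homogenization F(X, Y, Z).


F(X, Y, Z) = 3*X**2 + 3*X*Y + 2*X*Z + Y**2 + Y*Z + 2*Z**2

deg(f) = 2.
Substitute x = X/Z, y = Y/Z into f, then multiply by Z^2.
  monomial 3·x^2·y^0 ↦ 3·X^2·Y^0·Z^0.
  monomial 3·x^1·y^1 ↦ 3·X^1·Y^1·Z^0.
  monomial 2·x^1·y^0 ↦ 2·X^1·Y^0·Z^1.
  monomial 1·x^0·y^2 ↦ 1·X^0·Y^2·Z^0.
  monomial 1·x^0·y^1 ↦ 1·X^0·Y^1·Z^1.
  monomial 2·x^0·y^0 ↦ 2·X^0·Y^0·Z^2.
Collecting: F(X, Y, Z) = 3*X**2 + 3*X*Y + 2*X*Z + Y**2 + Y*Z + 2*Z**2.


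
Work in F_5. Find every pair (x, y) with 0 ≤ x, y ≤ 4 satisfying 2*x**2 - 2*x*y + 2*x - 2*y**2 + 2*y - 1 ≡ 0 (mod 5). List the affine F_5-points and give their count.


Affine F_5-points: {(0, 2), (0, 4), (1, 2), (1, 3), (3, 4)}; count = 5.

For each of the 25 pairs (x, y) ∈ F_5², evaluate f(x, y) mod 5. Record the zeros.
  x = 0: [0↦4, 1↦4, 2↦0, 3↦2, 4↦0]  zeros at y ∈ {2, 4}
  x = 1: [0↦3, 1↦1, 2↦0, 3↦0, 4↦1]  zeros at y ∈ {2, 3}
  x = 2: [0↦1, 1↦2, 2↦4, 3↦2, 4↦1]  zeros at y ∈ ∅
  x = 3: [0↦3, 1↦2, 2↦2, 3↦3, 4↦0]  zeros at y ∈ {4}
  x = 4: [0↦4, 1↦1, 2↦4, 3↦3, 4↦3]  zeros at y ∈ ∅
Collecting zeros: affine points = {(0, 2), (0, 4), (1, 2), (1, 3), (3, 4)}.
Total count |C(F_5)_aff| = 5.


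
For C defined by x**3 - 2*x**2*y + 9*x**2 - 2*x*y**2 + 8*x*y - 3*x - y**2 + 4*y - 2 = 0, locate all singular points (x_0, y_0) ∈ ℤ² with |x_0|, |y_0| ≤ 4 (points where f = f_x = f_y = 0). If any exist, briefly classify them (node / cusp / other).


Singular points: {(-1, 3)}; classification: cusp.

Compute partial derivatives:
  f_x = 3*x**2 - 4*x*y + 18*x - 2*y**2 + 8*y - 3.
  f_y = -2*x**2 - 4*x*y + 8*x - 2*y + 4.
Scan x_0 ∈ {−4, ..., 4}. For each x_0, f_y(x_0, y) is a polynomial in y; find its integer roots y ∈ {−4, ..., 4}, then test f_x and f at those candidates.
  x = -4: f_y(-4, y) = 14*y - 60; no integer root y with |y| ≤ 4.
  x = -3: f_y(-3, y) = 10*y - 38; no integer root y with |y| ≤ 4.
  x = -2: f_y(-2, y) = 6*y - 20; no integer root y with |y| ≤ 4.
  x = -1: f_y(-1, y) = 2*y - 6; vanishes at y ∈ {3}. (-1, 3): f_x = 0, f = 0 — SINGULAR.
  x = 0: f_y(0, y) = 4 - 2*y; vanishes at y ∈ {2}. (0, 2): f_x = 5 ≠ 0.
  x = 1: f_y(1, y) = 10 - 6*y; no integer root y with |y| ≤ 4.
  x = 2: f_y(2, y) = 12 - 10*y; no integer root y with |y| ≤ 4.
  x = 3: f_y(3, y) = 10 - 14*y; no integer root y with |y| ≤ 4.
  x = 4: f_y(4, y) = 4 - 18*y; no integer root y with |y| ≤ 4.
Only singular point on the grid: (-1, 3).
Classify: substitute x = -1 + u, y = 3 + v and expand: f = u**3 - 2*u**2*v - 2*u*v**2 + v**2.
No constant or linear terms (consistent with a singular point). Quadratic part: v**2. Cubic part: u**3 - 2*u**2*v - 2*u*v**2.
The quadratic part v**2 is a perfect square, so there is a single (double) tangent line v = 0, i.e. y = 3. Restricting the cubic part to that line (v = 0) leaves u**3 ≠ 0, so f is not divisible by v and the branch is v² ≈ -u**3 to lowest order — this is a cusp.
Classification: cusp.


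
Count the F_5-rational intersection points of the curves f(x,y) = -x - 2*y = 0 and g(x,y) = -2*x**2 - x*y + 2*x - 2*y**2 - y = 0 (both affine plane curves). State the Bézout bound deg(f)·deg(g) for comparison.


Common zeros: {(0, 0)}; count = 1; Bézout bound = 2.

deg(f) = 1, deg(g) = 2, so Bézout bound = 2.
Scan x ∈ F_5. For each x, list the y ∈ F_5 with f(x, y) ≡ 0 and those with g(x, y) ≡ 0 (mod 5); the common zeros in that column are the intersection.
  x = 0: f ≡ 0 at y ∈ {0}; g ≡ 0 at y ∈ {0, 2}; common: {0}.
  x = 1: f ≡ 0 at y ∈ {2}; g ≡ 0 at y ∈ {0, 4}; common: ∅.
  x = 2: f ≡ 0 at y ∈ {4}; g ≡ 0 at y ∈ ∅; common: ∅.
  x = 3: f ≡ 0 at y ∈ {1}; g ≡ 0 at y ∈ {4}; common: ∅.
  x = 4: f ≡ 0 at y ∈ {3}; g ≡ 0 at y ∈ ∅; common: ∅.
Collecting: common zeros = {(0, 0)}, so the count is 1.
Comparison with the Bézout bound: 1 ≤ 2 = deg(f)·deg(g), as expected for curves with no common component (the affine F_5-count falls short of the bound because intersections may lie at infinity, over extension fields, or carry multiplicity).


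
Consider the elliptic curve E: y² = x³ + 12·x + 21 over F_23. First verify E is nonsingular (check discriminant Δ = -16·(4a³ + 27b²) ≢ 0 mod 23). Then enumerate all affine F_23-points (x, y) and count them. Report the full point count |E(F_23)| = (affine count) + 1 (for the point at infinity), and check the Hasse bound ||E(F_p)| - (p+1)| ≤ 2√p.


Affine points = {(4, 8), (4, 15), (8, 10), (8, 13), (11, 9), (11, 14), (14, 9), (14, 14), (16, 10), (16, 13), (17, 3), (17, 20), (19, 1), (19, 22), (20, 2), (20, 21), (21, 9), (21, 14), (22, 10), (22, 13)}; affine count = 20; |E(F_23)| = 21.

Discriminant check: Δ ∝ 4a³ + 27b² = 4·12³ + 27·21² = 4·1728 + 27·441 ≡ 5 (mod 23). Nonzero ⇒ E is nonsingular.
For each x ∈ F_23, compute rhs = x³ + 12·x + 21 mod 23, then count y ∈ F_23 with y² ≡ rhs.
  x = 0: rhs = 21, matching y values: none (0 points).
  x = 1: rhs = 11, matching y values: none (0 points).
  x = 2: rhs = 7, matching y values: none (0 points).
  x = 3: rhs = 15, matching y values: none (0 points).
  x = 4: rhs = 18, matching y values: 8, 15 (2 points).
  x = 5: rhs = 22, matching y values: none (0 points).
  x = 6: rhs = 10, matching y values: none (0 points).
  x = 7: rhs = 11, matching y values: none (0 points).
  x = 8: rhs = 8, matching y values: 10, 13 (2 points).
  x = 9: rhs = 7, matching y values: none (0 points).
  x = 10: rhs = 14, matching y values: none (0 points).
  x = 11: rhs = 12, matching y values: 9, 14 (2 points).
  x = 12: rhs = 7, matching y values: none (0 points).
  x = 13: rhs = 5, matching y values: none (0 points).
  x = 14: rhs = 12, matching y values: 9, 14 (2 points).
  x = 15: rhs = 11, matching y values: none (0 points).
  x = 16: rhs = 8, matching y values: 10, 13 (2 points).
  x = 17: rhs = 9, matching y values: 3, 20 (2 points).
  x = 18: rhs = 20, matching y values: none (0 points).
  x = 19: rhs = 1, matching y values: 1, 22 (2 points).
  x = 20: rhs = 4, matching y values: 2, 21 (2 points).
  x = 21: rhs = 12, matching y values: 9, 14 (2 points).
  x = 22: rhs = 8, matching y values: 10, 13 (2 points).
Total affine count: 20.
Full point count |E(F_23)| = 20 + 1 = 21.
Hasse bound: |21 − (23+1)| = |-3| = 3 ≤ 2√23 ≈ 9.5917 ✓.


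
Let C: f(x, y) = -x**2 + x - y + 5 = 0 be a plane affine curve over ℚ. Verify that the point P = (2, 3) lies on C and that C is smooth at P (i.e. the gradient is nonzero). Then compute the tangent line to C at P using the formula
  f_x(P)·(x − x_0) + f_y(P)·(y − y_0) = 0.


Tangent line at P: -3*x - y + 9 = 0.

Step 1: f(2, 3) = 0, so P lies on C.
Step 2: partial derivatives
  f_x(x, y) = 1 - 2*x, f_y(x, y) = -1.
  f_x(P) = -3, f_y(P) = -1 (gradient nonzero, so P is smooth).
Step 3: tangent line at P: -3·(x − 2) + -1·(y − 3) = 0.
Expanding: -3*x - y + 9 = 0.


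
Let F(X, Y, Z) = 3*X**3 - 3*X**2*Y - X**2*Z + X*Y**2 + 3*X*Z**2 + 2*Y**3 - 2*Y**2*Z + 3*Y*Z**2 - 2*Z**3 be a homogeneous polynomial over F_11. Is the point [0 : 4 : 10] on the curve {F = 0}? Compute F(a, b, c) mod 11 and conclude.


F(0,4,10) ≡ 9 (mod 11); P is NOT on the curve.

Evaluate F(0, 4, 10) term-by-term (mod 11).
  3*X**3 ↦ 3·0·1·1 = 0
  -3*X**2*Y ↦ -3·0·4·1 = 0
  -X**2*Z ↦ -1·0·1·10 = 0
  X*Y**2 ↦ 1·0·16·1 = 0
  3*X*Z**2 ↦ 3·0·1·100 = 0
  2*Y**3 ↦ 2·1·64·1 = 128
  -2*Y**2*Z ↦ -2·1·16·10 = -320
  3*Y*Z**2 ↦ 3·1·4·100 = 1200
  -2*Z**3 ↦ -2·1·1·1000 = -2000
Sum: F(0, 4, 10) = (0) + (0) + (0) + (0) + (0) + (128) + (-320) + (1200) + (-2000) = -992.
Reducing mod 11: -992 ≡ 9 (mod 11).
Since F(a, b, c) ≡ 9 ≠ 0 (mod 11), P does NOT lie on the curve.


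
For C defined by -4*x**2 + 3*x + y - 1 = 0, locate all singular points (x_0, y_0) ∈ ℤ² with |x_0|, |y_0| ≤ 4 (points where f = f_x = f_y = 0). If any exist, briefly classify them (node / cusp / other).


No singular points in the scanned grid; C is smooth there.

Compute partial derivatives:
  f_x = 3 - 8*x.
  f_y = 1.
f_y = 1 is a nonzero constant, so f_y never vanishes: no point (x, y) can satisfy f = f_x = f_y = 0. In particular no (x, y) ∈ {−4, ..., 4}² is singular; the curve is smooth.


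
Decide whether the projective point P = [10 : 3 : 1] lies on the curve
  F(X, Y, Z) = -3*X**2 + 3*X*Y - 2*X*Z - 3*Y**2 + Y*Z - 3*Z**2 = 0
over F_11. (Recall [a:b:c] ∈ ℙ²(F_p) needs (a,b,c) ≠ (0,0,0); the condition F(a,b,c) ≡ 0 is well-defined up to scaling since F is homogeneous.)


F(10,3,1) ≡ 7 (mod 11); P is NOT on the curve.

Evaluate F(10, 3, 1) term-by-term (mod 11).
  -3*X**2 ↦ -3·100·1·1 = -300
  3*X*Y ↦ 3·10·3·1 = 90
  -2*X*Z ↦ -2·10·1·1 = -20
  -3*Y**2 ↦ -3·1·9·1 = -27
  Y*Z ↦ 1·1·3·1 = 3
  -3*Z**2 ↦ -3·1·1·1 = -3
Sum: F(10, 3, 1) = (-300) + (90) + (-20) + (-27) + (3) + (-3) = -257.
Reducing mod 11: -257 ≡ 7 (mod 11).
Since F(a, b, c) ≡ 7 ≠ 0 (mod 11), P does NOT lie on the curve.


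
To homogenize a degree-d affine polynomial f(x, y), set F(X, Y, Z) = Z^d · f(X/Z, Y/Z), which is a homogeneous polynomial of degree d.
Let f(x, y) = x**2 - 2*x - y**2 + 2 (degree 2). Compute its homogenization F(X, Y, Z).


F(X, Y, Z) = X**2 - 2*X*Z - Y**2 + 2*Z**2

deg(f) = 2.
Substitute x = X/Z, y = Y/Z into f, then multiply by Z^2.
  monomial 1·x^2·y^0 ↦ 1·X^2·Y^0·Z^0.
  monomial -2·x^1·y^0 ↦ -2·X^1·Y^0·Z^1.
  monomial -1·x^0·y^2 ↦ -1·X^0·Y^2·Z^0.
  monomial 2·x^0·y^0 ↦ 2·X^0·Y^0·Z^2.
Collecting: F(X, Y, Z) = X**2 - 2*X*Z - Y**2 + 2*Z**2.


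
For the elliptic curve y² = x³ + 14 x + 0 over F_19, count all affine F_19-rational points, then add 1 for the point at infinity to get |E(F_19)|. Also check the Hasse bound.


Affine points = {(0, 0), (2, 6), (2, 13), (4, 5), (4, 14), (5, 9), (5, 10), (7, 2), (7, 17), (8, 4), (8, 15), (9, 0), (10, 0), (13, 2), (13, 17), (16, 8), (16, 11), (18, 2), (18, 17)}; affine count = 19; |E(F_19)| = 20.

Discriminant check: Δ ∝ 4a³ + 27b² = 4·14³ + 27·0² = 4·2744 + 27·0 ≡ 13 (mod 19). Nonzero ⇒ E is nonsingular.
For each x ∈ F_19, compute rhs = x³ + 14·x + 0 mod 19, then count y ∈ F_19 with y² ≡ rhs.
  x = 0: rhs = 0, matching y values: 0 (1 points).
  x = 1: rhs = 15, matching y values: none (0 points).
  x = 2: rhs = 17, matching y values: 6, 13 (2 points).
  x = 3: rhs = 12, matching y values: none (0 points).
  x = 4: rhs = 6, matching y values: 5, 14 (2 points).
  x = 5: rhs = 5, matching y values: 9, 10 (2 points).
  x = 6: rhs = 15, matching y values: none (0 points).
  x = 7: rhs = 4, matching y values: 2, 17 (2 points).
  x = 8: rhs = 16, matching y values: 4, 15 (2 points).
  x = 9: rhs = 0, matching y values: 0 (1 points).
  x = 10: rhs = 0, matching y values: 0 (1 points).
  x = 11: rhs = 3, matching y values: none (0 points).
  x = 12: rhs = 15, matching y values: none (0 points).
  x = 13: rhs = 4, matching y values: 2, 17 (2 points).
  x = 14: rhs = 14, matching y values: none (0 points).
  x = 15: rhs = 13, matching y values: none (0 points).
  x = 16: rhs = 7, matching y values: 8, 11 (2 points).
  x = 17: rhs = 2, matching y values: none (0 points).
  x = 18: rhs = 4, matching y values: 2, 17 (2 points).
Total affine count: 19.
Full point count |E(F_19)| = 19 + 1 = 20.
Hasse bound: |20 − (19+1)| = |0| = 0 ≤ 2√19 ≈ 8.7178 ✓.


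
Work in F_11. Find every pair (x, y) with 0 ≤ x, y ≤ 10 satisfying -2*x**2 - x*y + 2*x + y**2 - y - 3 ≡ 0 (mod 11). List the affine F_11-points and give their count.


Affine F_11-points: {(1, 3), (1, 10), (2, 6), (2, 8), (4, 2), (4, 3), (6, 8), (6, 10), (7, 2), (7, 6)}; count = 10.

For each of the 121 pairs (x, y) ∈ F_11², evaluate f(x, y) mod 11. Record the zeros.
  x = 0: [0↦8, 1↦8, 2↦10, 3↦3, 4↦9, 5↦6, 6↦5, 7↦6, 8↦9, 9↦3, 10↦10]  zeros at y ∈ ∅
  x = 1: [0↦8, 1↦7, 2↦8, 3↦0, 4↦5, 5↦1, 6↦10, 7↦10, 8↦1, 9↦5, 10↦0]  zeros at y ∈ {3, 10}
  x = 2: [0↦4, 1↦2, 2↦2, 3↦4, 4↦8, 5↦3, 6↦0, 7↦10, 8↦0, 9↦3, 10↦8]  zeros at y ∈ {6, 8}
  x = 3: [0↦7, 1↦4, 2↦3, 3↦4, 4↦7, 5↦1, 6↦8, 7↦6, 8↦6, 9↦8, 10↦1]  zeros at y ∈ ∅
  x = 4: [0↦6, 1↦2, 2↦0, 3↦0, 4↦2, 5↦6, 6↦1, 7↦9, 8↦8, 9↦9, 10↦1]  zeros at y ∈ {2, 3}
  x = 5: [0↦1, 1↦7, 2↦4, 3↦3, 4↦4, 5↦7, 6↦1, 7↦8, 8↦6, 9↦6, 10↦8]  zeros at y ∈ ∅
  x = 6: [0↦3, 1↦8, 2↦4, 3↦2, 4↦2, 5↦4, 6↦8, 7↦3, 8↦0, 9↦10, 10↦0]  zeros at y ∈ {8, 10}
  x = 7: [0↦1, 1↦5, 2↦0, 3↦8, 4↦7, 5↦8, 6↦0, 7↦5, 8↦1, 9↦10, 10↦10]  zeros at y ∈ {2, 6}
  x = 8: [0↦6, 1↦9, 2↦3, 3↦10, 4↦8, 5↦8, 6↦10, 7↦3, 8↦9, 9↦6, 10↦5]  zeros at y ∈ ∅
  x = 9: [0↦7, 1↦9, 2↦2, 3↦8, 4↦5, 5↦4, 6↦5, 7↦8, 8↦2, 9↦9, 10↦7]  zeros at y ∈ ∅
  x = 10: [0↦4, 1↦5, 2↦8, 3↦2, 4↦9, 5↦7, 6↦7, 7↦9, 8↦2, 9↦8, 10↦5]  zeros at y ∈ ∅
Collecting zeros: affine points = {(1, 3), (1, 10), (2, 6), (2, 8), (4, 2), (4, 3), (6, 8), (6, 10), (7, 2), (7, 6)}.
Total count |C(F_11)_aff| = 10.


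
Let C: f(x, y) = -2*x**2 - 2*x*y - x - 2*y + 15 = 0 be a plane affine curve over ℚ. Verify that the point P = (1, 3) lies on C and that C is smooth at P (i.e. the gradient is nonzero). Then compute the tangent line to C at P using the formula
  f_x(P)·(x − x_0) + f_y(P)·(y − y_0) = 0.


Tangent line at P: -11*x - 4*y + 23 = 0.

Step 1: f(1, 3) = 0, so P lies on C.
Step 2: partial derivatives
  f_x(x, y) = -4*x - 2*y - 1, f_y(x, y) = -2*x - 2.
  f_x(P) = -11, f_y(P) = -4 (gradient nonzero, so P is smooth).
Step 3: tangent line at P: -11·(x − 1) + -4·(y − 3) = 0.
Expanding: -11*x - 4*y + 23 = 0.


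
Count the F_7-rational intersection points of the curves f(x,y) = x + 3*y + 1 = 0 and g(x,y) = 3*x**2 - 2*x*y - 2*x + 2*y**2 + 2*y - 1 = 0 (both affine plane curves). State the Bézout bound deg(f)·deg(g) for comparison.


Common zeros: ∅; count = 0; Bézout bound = 2.

deg(f) = 1, deg(g) = 2, so Bézout bound = 2.
Scan x ∈ F_7. For each x, list the y ∈ F_7 with f(x, y) ≡ 0 and those with g(x, y) ≡ 0 (mod 7); the common zeros in that column are the intersection.
  x = 0: f ≡ 0 at y ∈ {2}; g ≡ 0 at y ∈ ∅; common: ∅.
  x = 1: f ≡ 0 at y ∈ {4}; g ≡ 0 at y ∈ {0}; common: ∅.
  x = 2: f ≡ 0 at y ∈ {6}; g ≡ 0 at y ∈ {0, 1}; common: ∅.
  x = 3: f ≡ 0 at y ∈ {1}; g ≡ 0 at y ∈ ∅; common: ∅.
  x = 4: f ≡ 0 at y ∈ {3}; g ≡ 0 at y ∈ {1, 2}; common: ∅.
  x = 5: f ≡ 0 at y ∈ {5}; g ≡ 0 at y ∈ {2}; common: ∅.
  x = 6: f ≡ 0 at y ∈ {0}; g ≡ 0 at y ∈ ∅; common: ∅.
Collecting: common zeros = ∅, so the count is 0.
Comparison with the Bézout bound: 0 ≤ 2 = deg(f)·deg(g), as expected for curves with no common component (the affine F_7-count falls short of the bound because intersections may lie at infinity, over extension fields, or carry multiplicity).


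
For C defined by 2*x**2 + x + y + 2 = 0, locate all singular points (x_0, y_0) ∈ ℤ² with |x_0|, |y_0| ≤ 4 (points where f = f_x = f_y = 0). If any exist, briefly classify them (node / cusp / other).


No singular points in the scanned grid; C is smooth there.

Compute partial derivatives:
  f_x = 4*x + 1.
  f_y = 1.
f_y = 1 is a nonzero constant, so f_y never vanishes: no point (x, y) can satisfy f = f_x = f_y = 0. In particular no (x, y) ∈ {−4, ..., 4}² is singular; the curve is smooth.


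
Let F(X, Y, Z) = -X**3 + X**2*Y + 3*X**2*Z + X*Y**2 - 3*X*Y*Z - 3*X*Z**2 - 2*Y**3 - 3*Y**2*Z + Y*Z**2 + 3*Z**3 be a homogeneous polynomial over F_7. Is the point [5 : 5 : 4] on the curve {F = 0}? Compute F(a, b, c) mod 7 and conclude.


F(5,5,4) ≡ 6 (mod 7); P is NOT on the curve.

Evaluate F(5, 5, 4) term-by-term (mod 7).
  -X**3 ↦ -1·125·1·1 = -125
  X**2*Y ↦ 1·25·5·1 = 125
  3*X**2*Z ↦ 3·25·1·4 = 300
  X*Y**2 ↦ 1·5·25·1 = 125
  -3*X*Y*Z ↦ -3·5·5·4 = -300
  -3*X*Z**2 ↦ -3·5·1·16 = -240
  -2*Y**3 ↦ -2·1·125·1 = -250
  -3*Y**2*Z ↦ -3·1·25·4 = -300
  Y*Z**2 ↦ 1·1·5·16 = 80
  3*Z**3 ↦ 3·1·1·64 = 192
Sum: F(5, 5, 4) = (-125) + (125) + (300) + (125) + (-300) + (-240) + (-250) + (-300) + (80) + (192) = -393.
Reducing mod 7: -393 ≡ 6 (mod 7).
Since F(a, b, c) ≡ 6 ≠ 0 (mod 7), P does NOT lie on the curve.


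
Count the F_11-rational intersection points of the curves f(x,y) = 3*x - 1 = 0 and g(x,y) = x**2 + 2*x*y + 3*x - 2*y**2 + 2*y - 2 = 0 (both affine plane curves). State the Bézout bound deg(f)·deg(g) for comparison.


Common zeros: {(4, 8)}; count = 1; Bézout bound = 2.

deg(f) = 1, deg(g) = 2, so Bézout bound = 2.
Scan x ∈ F_11. For each x, list the y ∈ F_11 with f(x, y) ≡ 0 and those with g(x, y) ≡ 0 (mod 11); the common zeros in that column are the intersection.
  x = 0: f ≡ 0 at y ∈ ∅; g ≡ 0 at y ∈ ∅; common: ∅.
  x = 1: f ≡ 0 at y ∈ ∅; g ≡ 0 at y ∈ ∅; common: ∅.
  x = 2: f ≡ 0 at y ∈ ∅; g ≡ 0 at y ∈ {4, 10}; common: ∅.
  x = 3: f ≡ 0 at y ∈ ∅; g ≡ 0 at y ∈ {1, 3}; common: ∅.
  x = 4: f ≡ 0 at y ∈ {0, 1, 2, 3, 4, 5, 6, 7, 8, 9, 10}; g ≡ 0 at y ∈ {8}; common: {8}.
  x = 5: f ≡ 0 at y ∈ ∅; g ≡ 0 at y ∈ ∅; common: ∅.
  x = 6: f ≡ 0 at y ∈ ∅; g ≡ 0 at y ∈ ∅; common: ∅.
  x = 7: f ≡ 0 at y ∈ ∅; g ≡ 0 at y ∈ ∅; common: ∅.
  x = 8: f ≡ 0 at y ∈ ∅; g ≡ 0 at y ∈ {10}; common: ∅.
  x = 9: f ≡ 0 at y ∈ ∅; g ≡ 0 at y ∈ {4, 6}; common: ∅.
  x = 10: f ≡ 0 at y ∈ ∅; g ≡ 0 at y ∈ {3, 8}; common: ∅.
Collecting: common zeros = {(4, 8)}, so the count is 1.
Comparison with the Bézout bound: 1 ≤ 2 = deg(f)·deg(g), as expected for curves with no common component (the affine F_11-count falls short of the bound because intersections may lie at infinity, over extension fields, or carry multiplicity).


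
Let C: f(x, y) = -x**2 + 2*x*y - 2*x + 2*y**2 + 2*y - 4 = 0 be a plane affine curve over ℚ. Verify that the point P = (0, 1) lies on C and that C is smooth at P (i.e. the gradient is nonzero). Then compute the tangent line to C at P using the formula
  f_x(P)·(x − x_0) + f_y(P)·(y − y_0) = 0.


Tangent line at P: 6*y - 6 = 0.

Step 1: f(0, 1) = 0, so P lies on C.
Step 2: partial derivatives
  f_x(x, y) = -2*x + 2*y - 2, f_y(x, y) = 2*x + 4*y + 2.
  f_x(P) = 0, f_y(P) = 6 (gradient nonzero, so P is smooth).
Step 3: tangent line at P: 0·(x − 0) + 6·(y − 1) = 0.
Expanding: 6*y - 6 = 0.


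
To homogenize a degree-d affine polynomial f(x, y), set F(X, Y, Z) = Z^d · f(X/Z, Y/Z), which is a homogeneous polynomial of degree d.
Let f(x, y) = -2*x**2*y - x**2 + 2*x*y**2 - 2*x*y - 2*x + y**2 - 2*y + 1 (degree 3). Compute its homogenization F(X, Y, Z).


F(X, Y, Z) = -2*X**2*Y - X**2*Z + 2*X*Y**2 - 2*X*Y*Z - 2*X*Z**2 + Y**2*Z - 2*Y*Z**2 + Z**3

deg(f) = 3.
Substitute x = X/Z, y = Y/Z into f, then multiply by Z^3.
  monomial -2·x^2·y^1 ↦ -2·X^2·Y^1·Z^0.
  monomial -1·x^2·y^0 ↦ -1·X^2·Y^0·Z^1.
  monomial 2·x^1·y^2 ↦ 2·X^1·Y^2·Z^0.
  monomial -2·x^1·y^1 ↦ -2·X^1·Y^1·Z^1.
  monomial -2·x^1·y^0 ↦ -2·X^1·Y^0·Z^2.
  monomial 1·x^0·y^2 ↦ 1·X^0·Y^2·Z^1.
  monomial -2·x^0·y^1 ↦ -2·X^0·Y^1·Z^2.
  monomial 1·x^0·y^0 ↦ 1·X^0·Y^0·Z^3.
Collecting: F(X, Y, Z) = -2*X**2*Y - X**2*Z + 2*X*Y**2 - 2*X*Y*Z - 2*X*Z**2 + Y**2*Z - 2*Y*Z**2 + Z**3.


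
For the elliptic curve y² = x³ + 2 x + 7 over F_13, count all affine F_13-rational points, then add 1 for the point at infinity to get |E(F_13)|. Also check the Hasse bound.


Affine points = {(1, 6), (1, 7), (3, 1), (3, 12), (4, 1), (4, 12), (5, 5), (5, 8), (6, 1), (6, 12), (7, 0), (9, 0), (10, 0), (12, 2), (12, 11)}; affine count = 15; |E(F_13)| = 16.

Discriminant check: Δ ∝ 4a³ + 27b² = 4·2³ + 27·7² = 4·8 + 27·49 ≡ 3 (mod 13). Nonzero ⇒ E is nonsingular.
For each x ∈ F_13, compute rhs = x³ + 2·x + 7 mod 13, then count y ∈ F_13 with y² ≡ rhs.
  x = 0: rhs = 7, matching y values: none (0 points).
  x = 1: rhs = 10, matching y values: 6, 7 (2 points).
  x = 2: rhs = 6, matching y values: none (0 points).
  x = 3: rhs = 1, matching y values: 1, 12 (2 points).
  x = 4: rhs = 1, matching y values: 1, 12 (2 points).
  x = 5: rhs = 12, matching y values: 5, 8 (2 points).
  x = 6: rhs = 1, matching y values: 1, 12 (2 points).
  x = 7: rhs = 0, matching y values: 0 (1 points).
  x = 8: rhs = 2, matching y values: none (0 points).
  x = 9: rhs = 0, matching y values: 0 (1 points).
  x = 10: rhs = 0, matching y values: 0 (1 points).
  x = 11: rhs = 8, matching y values: none (0 points).
  x = 12: rhs = 4, matching y values: 2, 11 (2 points).
Total affine count: 15.
Full point count |E(F_13)| = 15 + 1 = 16.
Hasse bound: |16 − (13+1)| = |2| = 2 ≤ 2√13 ≈ 7.2111 ✓.


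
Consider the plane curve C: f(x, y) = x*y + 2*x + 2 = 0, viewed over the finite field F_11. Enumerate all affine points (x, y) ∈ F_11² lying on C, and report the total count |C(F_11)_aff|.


Affine F_11-points: {(1, 7), (2, 8), (3, 1), (4, 3), (5, 2), (6, 5), (7, 4), (8, 6), (9, 10), (10, 0)}; count = 10.

For each of the 121 pairs (x, y) ∈ F_11², evaluate f(x, y) mod 11. Record the zeros.
  x = 0: [0↦2, 1↦2, 2↦2, 3↦2, 4↦2, 5↦2, 6↦2, 7↦2, 8↦2, 9↦2, 10↦2]  zeros at y ∈ ∅
  x = 1: [0↦4, 1↦5, 2↦6, 3↦7, 4↦8, 5↦9, 6↦10, 7↦0, 8↦1, 9↦2, 10↦3]  zeros at y ∈ {7}
  x = 2: [0↦6, 1↦8, 2↦10, 3↦1, 4↦3, 5↦5, 6↦7, 7↦9, 8↦0, 9↦2, 10↦4]  zeros at y ∈ {8}
  x = 3: [0↦8, 1↦0, 2↦3, 3↦6, 4↦9, 5↦1, 6↦4, 7↦7, 8↦10, 9↦2, 10↦5]  zeros at y ∈ {1}
  x = 4: [0↦10, 1↦3, 2↦7, 3↦0, 4↦4, 5↦8, 6↦1, 7↦5, 8↦9, 9↦2, 10↦6]  zeros at y ∈ {3}
  x = 5: [0↦1, 1↦6, 2↦0, 3↦5, 4↦10, 5↦4, 6↦9, 7↦3, 8↦8, 9↦2, 10↦7]  zeros at y ∈ {2}
  x = 6: [0↦3, 1↦9, 2↦4, 3↦10, 4↦5, 5↦0, 6↦6, 7↦1, 8↦7, 9↦2, 10↦8]  zeros at y ∈ {5}
  x = 7: [0↦5, 1↦1, 2↦8, 3↦4, 4↦0, 5↦7, 6↦3, 7↦10, 8↦6, 9↦2, 10↦9]  zeros at y ∈ {4}
  x = 8: [0↦7, 1↦4, 2↦1, 3↦9, 4↦6, 5↦3, 6↦0, 7↦8, 8↦5, 9↦2, 10↦10]  zeros at y ∈ {6}
  x = 9: [0↦9, 1↦7, 2↦5, 3↦3, 4↦1, 5↦10, 6↦8, 7↦6, 8↦4, 9↦2, 10↦0]  zeros at y ∈ {10}
  x = 10: [0↦0, 1↦10, 2↦9, 3↦8, 4↦7, 5↦6, 6↦5, 7↦4, 8↦3, 9↦2, 10↦1]  zeros at y ∈ {0}
Collecting zeros: affine points = {(1, 7), (2, 8), (3, 1), (4, 3), (5, 2), (6, 5), (7, 4), (8, 6), (9, 10), (10, 0)}.
Total count |C(F_11)_aff| = 10.


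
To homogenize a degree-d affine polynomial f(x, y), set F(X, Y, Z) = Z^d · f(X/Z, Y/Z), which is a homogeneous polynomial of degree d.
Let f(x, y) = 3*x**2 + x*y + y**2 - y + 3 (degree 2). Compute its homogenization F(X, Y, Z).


F(X, Y, Z) = 3*X**2 + X*Y + Y**2 - Y*Z + 3*Z**2

deg(f) = 2.
Substitute x = X/Z, y = Y/Z into f, then multiply by Z^2.
  monomial 3·x^2·y^0 ↦ 3·X^2·Y^0·Z^0.
  monomial 1·x^1·y^1 ↦ 1·X^1·Y^1·Z^0.
  monomial 1·x^0·y^2 ↦ 1·X^0·Y^2·Z^0.
  monomial -1·x^0·y^1 ↦ -1·X^0·Y^1·Z^1.
  monomial 3·x^0·y^0 ↦ 3·X^0·Y^0·Z^2.
Collecting: F(X, Y, Z) = 3*X**2 + X*Y + Y**2 - Y*Z + 3*Z**2.


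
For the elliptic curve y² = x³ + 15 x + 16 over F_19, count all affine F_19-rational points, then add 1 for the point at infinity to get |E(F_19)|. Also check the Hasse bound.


Affine points = {(0, 4), (0, 15), (2, 4), (2, 15), (4, 8), (4, 11), (5, 8), (5, 11), (9, 5), (9, 14), (10, 8), (10, 11), (11, 7), (11, 12), (12, 9), (12, 10), (14, 5), (14, 14), (15, 5), (15, 14), (16, 1), (16, 18), (17, 4), (17, 15), (18, 0)}; affine count = 25; |E(F_19)| = 26.

Discriminant check: Δ ∝ 4a³ + 27b² = 4·15³ + 27·16² = 4·3375 + 27·256 ≡ 6 (mod 19). Nonzero ⇒ E is nonsingular.
For each x ∈ F_19, compute rhs = x³ + 15·x + 16 mod 19, then count y ∈ F_19 with y² ≡ rhs.
  x = 0: rhs = 16, matching y values: 4, 15 (2 points).
  x = 1: rhs = 13, matching y values: none (0 points).
  x = 2: rhs = 16, matching y values: 4, 15 (2 points).
  x = 3: rhs = 12, matching y values: none (0 points).
  x = 4: rhs = 7, matching y values: 8, 11 (2 points).
  x = 5: rhs = 7, matching y values: 8, 11 (2 points).
  x = 6: rhs = 18, matching y values: none (0 points).
  x = 7: rhs = 8, matching y values: none (0 points).
  x = 8: rhs = 2, matching y values: none (0 points).
  x = 9: rhs = 6, matching y values: 5, 14 (2 points).
  x = 10: rhs = 7, matching y values: 8, 11 (2 points).
  x = 11: rhs = 11, matching y values: 7, 12 (2 points).
  x = 12: rhs = 5, matching y values: 9, 10 (2 points).
  x = 13: rhs = 14, matching y values: none (0 points).
  x = 14: rhs = 6, matching y values: 5, 14 (2 points).
  x = 15: rhs = 6, matching y values: 5, 14 (2 points).
  x = 16: rhs = 1, matching y values: 1, 18 (2 points).
  x = 17: rhs = 16, matching y values: 4, 15 (2 points).
  x = 18: rhs = 0, matching y values: 0 (1 points).
Total affine count: 25.
Full point count |E(F_19)| = 25 + 1 = 26.
Hasse bound: |26 − (19+1)| = |6| = 6 ≤ 2√19 ≈ 8.7178 ✓.


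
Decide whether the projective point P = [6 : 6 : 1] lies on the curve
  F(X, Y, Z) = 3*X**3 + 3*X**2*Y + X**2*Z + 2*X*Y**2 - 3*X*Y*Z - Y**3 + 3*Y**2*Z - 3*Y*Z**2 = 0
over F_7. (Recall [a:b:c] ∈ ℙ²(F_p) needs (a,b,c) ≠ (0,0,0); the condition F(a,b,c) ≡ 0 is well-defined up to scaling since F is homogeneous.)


F(6,6,1) ≡ 4 (mod 7); P is NOT on the curve.

Evaluate F(6, 6, 1) term-by-term (mod 7).
  3*X**3 ↦ 3·216·1·1 = 648
  3*X**2*Y ↦ 3·36·6·1 = 648
  X**2*Z ↦ 1·36·1·1 = 36
  2*X*Y**2 ↦ 2·6·36·1 = 432
  -3*X*Y*Z ↦ -3·6·6·1 = -108
  -Y**3 ↦ -1·1·216·1 = -216
  3*Y**2*Z ↦ 3·1·36·1 = 108
  -3*Y*Z**2 ↦ -3·1·6·1 = -18
Sum: F(6, 6, 1) = (648) + (648) + (36) + (432) + (-108) + (-216) + (108) + (-18) = 1530.
Reducing mod 7: 1530 ≡ 4 (mod 7).
Since F(a, b, c) ≡ 4 ≠ 0 (mod 7), P does NOT lie on the curve.


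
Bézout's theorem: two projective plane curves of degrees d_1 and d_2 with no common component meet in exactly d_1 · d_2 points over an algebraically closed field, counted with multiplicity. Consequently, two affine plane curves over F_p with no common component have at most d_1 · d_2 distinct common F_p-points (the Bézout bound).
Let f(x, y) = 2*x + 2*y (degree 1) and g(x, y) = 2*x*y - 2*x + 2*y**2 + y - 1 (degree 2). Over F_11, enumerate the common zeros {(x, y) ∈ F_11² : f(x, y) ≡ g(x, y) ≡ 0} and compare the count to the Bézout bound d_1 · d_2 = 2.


Common zeros: {(7, 4)}; count = 1; Bézout bound = 2.

deg(f) = 1, deg(g) = 2, so Bézout bound = 2.
Scan x ∈ F_11. For each x, list the y ∈ F_11 with f(x, y) ≡ 0 and those with g(x, y) ≡ 0 (mod 11); the common zeros in that column are the intersection.
  x = 0: f ≡ 0 at y ∈ {0}; g ≡ 0 at y ∈ {6, 10}; common: ∅.
  x = 1: f ≡ 0 at y ∈ {10}; g ≡ 0 at y ∈ {2}; common: ∅.
  x = 2: f ≡ 0 at y ∈ {9}; g ≡ 0 at y ∈ ∅; common: ∅.
  x = 3: f ≡ 0 at y ∈ {8}; g ≡ 0 at y ∈ ∅; common: ∅.
  x = 4: f ≡ 0 at y ∈ {7}; g ≡ 0 at y ∈ ∅; common: ∅.
  x = 5: f ≡ 0 at y ∈ {6}; g ≡ 0 at y ∈ {0}; common: ∅.
  x = 6: f ≡ 0 at y ∈ {5}; g ≡ 0 at y ∈ {3, 7}; common: ∅.
  x = 7: f ≡ 0 at y ∈ {4}; g ≡ 0 at y ∈ {4, 5}; common: {4}.
  x = 8: f ≡ 0 at y ∈ {3}; g ≡ 0 at y ∈ ∅; common: ∅.
  x = 9: f ≡ 0 at y ∈ {2}; g ≡ 0 at y ∈ ∅; common: ∅.
  x = 10: f ≡ 0 at y ∈ {1}; g ≡ 0 at y ∈ {8, 9}; common: ∅.
Collecting: common zeros = {(7, 4)}, so the count is 1.
Comparison with the Bézout bound: 1 ≤ 2 = deg(f)·deg(g), as expected for curves with no common component (the affine F_11-count falls short of the bound because intersections may lie at infinity, over extension fields, or carry multiplicity).


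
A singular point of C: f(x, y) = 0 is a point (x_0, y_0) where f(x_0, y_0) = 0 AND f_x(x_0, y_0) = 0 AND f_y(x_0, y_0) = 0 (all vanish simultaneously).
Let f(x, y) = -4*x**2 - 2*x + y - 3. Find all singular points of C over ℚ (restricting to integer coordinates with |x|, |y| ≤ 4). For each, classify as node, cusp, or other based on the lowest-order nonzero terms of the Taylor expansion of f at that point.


No singular points in the scanned grid; C is smooth there.

Compute partial derivatives:
  f_x = -8*x - 2.
  f_y = 1.
f_y = 1 is a nonzero constant, so f_y never vanishes: no point (x, y) can satisfy f = f_x = f_y = 0. In particular no (x, y) ∈ {−4, ..., 4}² is singular; the curve is smooth.


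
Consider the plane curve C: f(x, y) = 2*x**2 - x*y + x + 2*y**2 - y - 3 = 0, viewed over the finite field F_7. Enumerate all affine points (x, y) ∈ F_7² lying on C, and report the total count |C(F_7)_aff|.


Affine F_7-points: {(0, 5), (0, 6), (1, 0), (1, 1), (2, 0), (2, 5), (6, 1), (6, 6)}; count = 8.

For each of the 49 pairs (x, y) ∈ F_7², evaluate f(x, y) mod 7. Record the zeros.
  x = 0: [0↦4, 1↦5, 2↦3, 3↦5, 4↦4, 5↦0, 6↦0]  zeros at y ∈ {5, 6}
  x = 1: [0↦0, 1↦0, 2↦4, 3↦5, 4↦3, 5↦5, 6↦4]  zeros at y ∈ {0, 1}
  x = 2: [0↦0, 1↦6, 2↦2, 3↦2, 4↦6, 5↦0, 6↦5]  zeros at y ∈ {0, 5}
  x = 3: [0↦4, 1↦2, 2↦4, 3↦3, 4↦6, 5↦6, 6↦3]  zeros at y ∈ ∅
  x = 4: [0↦5, 1↦2, 2↦3, 3↦1, 4↦3, 5↦2, 6↦5]  zeros at y ∈ ∅
  x = 5: [0↦3, 1↦6, 2↦6, 3↦3, 4↦4, 5↦2, 6↦4]  zeros at y ∈ ∅
  x = 6: [0↦5, 1↦0, 2↦6, 3↦2, 4↦2, 5↦6, 6↦0]  zeros at y ∈ {1, 6}
Collecting zeros: affine points = {(0, 5), (0, 6), (1, 0), (1, 1), (2, 0), (2, 5), (6, 1), (6, 6)}.
Total count |C(F_7)_aff| = 8.


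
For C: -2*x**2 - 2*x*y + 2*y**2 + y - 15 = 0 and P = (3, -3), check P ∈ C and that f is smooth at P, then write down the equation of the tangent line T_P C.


Tangent line at P: -6*x - 17*y - 33 = 0.

Step 1: f(3, -3) = 0, so P lies on C.
Step 2: partial derivatives
  f_x(x, y) = -4*x - 2*y, f_y(x, y) = -2*x + 4*y + 1.
  f_x(P) = -6, f_y(P) = -17 (gradient nonzero, so P is smooth).
Step 3: tangent line at P: -6·(x − 3) + -17·(y − -3) = 0.
Expanding: -6*x - 17*y - 33 = 0.


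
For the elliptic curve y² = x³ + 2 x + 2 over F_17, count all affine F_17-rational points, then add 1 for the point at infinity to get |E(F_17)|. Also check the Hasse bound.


Affine points = {(0, 6), (0, 11), (3, 1), (3, 16), (5, 1), (5, 16), (6, 3), (6, 14), (7, 6), (7, 11), (9, 1), (9, 16), (10, 6), (10, 11), (13, 7), (13, 10), (16, 4), (16, 13)}; affine count = 18; |E(F_17)| = 19.

Discriminant check: Δ ∝ 4a³ + 27b² = 4·2³ + 27·2² = 4·8 + 27·4 ≡ 4 (mod 17). Nonzero ⇒ E is nonsingular.
For each x ∈ F_17, compute rhs = x³ + 2·x + 2 mod 17, then count y ∈ F_17 with y² ≡ rhs.
  x = 0: rhs = 2, matching y values: 6, 11 (2 points).
  x = 1: rhs = 5, matching y values: none (0 points).
  x = 2: rhs = 14, matching y values: none (0 points).
  x = 3: rhs = 1, matching y values: 1, 16 (2 points).
  x = 4: rhs = 6, matching y values: none (0 points).
  x = 5: rhs = 1, matching y values: 1, 16 (2 points).
  x = 6: rhs = 9, matching y values: 3, 14 (2 points).
  x = 7: rhs = 2, matching y values: 6, 11 (2 points).
  x = 8: rhs = 3, matching y values: none (0 points).
  x = 9: rhs = 1, matching y values: 1, 16 (2 points).
  x = 10: rhs = 2, matching y values: 6, 11 (2 points).
  x = 11: rhs = 12, matching y values: none (0 points).
  x = 12: rhs = 3, matching y values: none (0 points).
  x = 13: rhs = 15, matching y values: 7, 10 (2 points).
  x = 14: rhs = 3, matching y values: none (0 points).
  x = 15: rhs = 7, matching y values: none (0 points).
  x = 16: rhs = 16, matching y values: 4, 13 (2 points).
Total affine count: 18.
Full point count |E(F_17)| = 18 + 1 = 19.
Hasse bound: |19 − (17+1)| = |1| = 1 ≤ 2√17 ≈ 8.2462 ✓.


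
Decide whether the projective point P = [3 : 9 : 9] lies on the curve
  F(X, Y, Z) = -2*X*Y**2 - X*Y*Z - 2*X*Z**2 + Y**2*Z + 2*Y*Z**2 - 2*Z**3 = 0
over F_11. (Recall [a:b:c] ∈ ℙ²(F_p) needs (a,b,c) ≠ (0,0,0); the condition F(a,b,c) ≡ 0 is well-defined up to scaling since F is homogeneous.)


F(3,9,9) ≡ 9 (mod 11); P is NOT on the curve.

Evaluate F(3, 9, 9) term-by-term (mod 11).
  -2*X*Y**2 ↦ -2·3·81·1 = -486
  -X*Y*Z ↦ -1·3·9·9 = -243
  -2*X*Z**2 ↦ -2·3·1·81 = -486
  Y**2*Z ↦ 1·1·81·9 = 729
  2*Y*Z**2 ↦ 2·1·9·81 = 1458
  -2*Z**3 ↦ -2·1·1·729 = -1458
Sum: F(3, 9, 9) = (-486) + (-243) + (-486) + (729) + (1458) + (-1458) = -486.
Reducing mod 11: -486 ≡ 9 (mod 11).
Since F(a, b, c) ≡ 9 ≠ 0 (mod 11), P does NOT lie on the curve.
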